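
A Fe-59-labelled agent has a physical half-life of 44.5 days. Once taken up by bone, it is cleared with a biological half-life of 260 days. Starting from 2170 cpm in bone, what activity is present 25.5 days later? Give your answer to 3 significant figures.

1/t_eff = 1/t_phys + 1/t_biol = 1/44.5 + 1/260 = 0.026318 per day.
t_eff = 44.5 × 260 / (44.5 + 260) ≈ 37.997 days.
Remaining = 2170 × (1/2)^(25.5/37.997) = 2170 × (1/2)^0.67111 ≈ 1362.8 cpm.

1360 cpm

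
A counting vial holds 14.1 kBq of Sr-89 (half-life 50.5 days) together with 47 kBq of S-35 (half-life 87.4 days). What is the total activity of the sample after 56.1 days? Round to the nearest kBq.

37 kBq

Sr-89: 14.1 × (1/2)^(56.1/50.5) = 14.1 × (1/2)^1.1109 ≈ 6.5284 kBq.
S-35: 47 × (1/2)^(56.1/87.4) = 47 × (1/2)^0.64188 ≈ 30.121 kBq.
Total = 6.5284 + 30.121 ≈ 36.65 kBq.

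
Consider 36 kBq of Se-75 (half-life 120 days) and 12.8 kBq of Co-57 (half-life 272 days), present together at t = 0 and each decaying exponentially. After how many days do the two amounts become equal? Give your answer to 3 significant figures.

Set 36·(1/2)^(t/120) = 12.8·(1/2)^(t/272).
Taking log₂: log₂(36/12.8) = t·(1/120 − 1/272).
log₂(2.8125) = 1.4919; 1/120 − 1/272 = 0.0046569.
t = 1.4919 / 0.0046569 ≈ 320.36 days.

320 days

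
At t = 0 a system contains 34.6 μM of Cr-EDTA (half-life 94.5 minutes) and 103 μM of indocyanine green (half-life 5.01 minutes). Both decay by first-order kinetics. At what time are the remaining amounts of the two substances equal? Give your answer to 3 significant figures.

8.33 minutes

Set 34.6·(1/2)^(t/94.5) = 103·(1/2)^(t/5.01).
Taking log₂: log₂(34.6/103) = t·(1/94.5 − 1/5.01).
log₂(0.33592) = -1.5738; 1/94.5 − 1/5.01 = -0.18902.
t = -1.5738 / -0.18902 ≈ 8.3262 minutes.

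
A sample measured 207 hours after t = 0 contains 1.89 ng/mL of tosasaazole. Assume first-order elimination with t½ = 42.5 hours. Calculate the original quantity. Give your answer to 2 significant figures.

Number of half-lives elapsed: n = 207/42.5 ≈ 4.8706.
A₀ = A × 2^n = 1.89 × 2^4.8706 = 1.89 × 29.255 ≈ 55.291 ng/mL.

55 ng/mL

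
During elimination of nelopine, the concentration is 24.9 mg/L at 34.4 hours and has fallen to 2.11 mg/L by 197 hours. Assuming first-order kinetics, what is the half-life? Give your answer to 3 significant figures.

Over Δt = 197 − 34.4 = 162.6 hours, the level fell by a factor of 24.9/2.11 ≈ 11.801.
n = log₂(11.801) ≈ 3.5608 half-lives, so t½ = 162.6/3.5608 ≈ 45.664 hours.

45.7 hours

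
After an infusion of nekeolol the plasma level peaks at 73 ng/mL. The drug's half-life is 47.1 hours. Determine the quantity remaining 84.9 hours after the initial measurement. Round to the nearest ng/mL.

21 ng/mL

Number of half-lives: n = 84.9/47.1 ≈ 1.8025.
Remaining = 73 × (1/2)^1.8025 = 73 × 0.28667 ≈ 20.927 ng/mL.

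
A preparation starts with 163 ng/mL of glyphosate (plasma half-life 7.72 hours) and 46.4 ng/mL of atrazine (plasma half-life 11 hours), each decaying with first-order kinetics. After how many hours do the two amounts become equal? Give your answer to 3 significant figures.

46.9 hours

Set 163·(1/2)^(t/7.72) = 46.4·(1/2)^(t/11).
Taking log₂: log₂(163/46.4) = t·(1/7.72 − 1/11).
log₂(3.5129) = 1.8127; 1/7.72 − 1/11 = 0.038625.
t = 1.8127 / 0.038625 ≈ 46.931 hours.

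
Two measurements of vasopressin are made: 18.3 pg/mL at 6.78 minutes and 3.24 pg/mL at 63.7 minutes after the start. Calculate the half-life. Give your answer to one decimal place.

Over Δt = 63.7 − 6.78 = 56.92 minutes, the level fell by a factor of 18.3/3.24 ≈ 5.6481.
n = log₂(5.6481) ≈ 2.4978 half-lives, so t½ = 56.92/2.4978 ≈ 22.788 minutes.

22.8 minutes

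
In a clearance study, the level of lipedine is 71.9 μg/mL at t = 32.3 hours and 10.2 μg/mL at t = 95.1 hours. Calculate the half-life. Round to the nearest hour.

Over Δt = 95.1 − 32.3 = 62.8 hours, the level fell by a factor of 71.9/10.2 ≈ 7.049.
n = log₂(7.049) ≈ 2.8174 half-lives, so t½ = 62.8/2.8174 ≈ 22.29 hours.

22 hours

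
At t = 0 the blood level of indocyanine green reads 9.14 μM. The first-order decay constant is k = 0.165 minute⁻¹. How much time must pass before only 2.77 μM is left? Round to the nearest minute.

7 minutes

t½ = ln 2 / k = 0.69315 / 0.165 ≈ 4.2009 minutes.
Fraction remaining = 2.77/9.14 ≈ 0.30306.
n = log₂(9.14/2.77) = ln(3.2996)/ln 2 ≈ 1.7223 half-lives.
t = n × t½ = 1.7223 × 4.2009 ≈ 7.2352 minutes.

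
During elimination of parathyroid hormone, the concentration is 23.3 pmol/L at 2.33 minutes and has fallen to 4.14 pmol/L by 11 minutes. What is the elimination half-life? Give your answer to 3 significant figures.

3.48 minutes

Over Δt = 11 − 2.33 = 8.67 minutes, the level fell by a factor of 23.3/4.14 ≈ 5.628.
n = log₂(5.628) ≈ 2.4926 half-lives, so t½ = 8.67/2.4926 ≈ 3.4783 minutes.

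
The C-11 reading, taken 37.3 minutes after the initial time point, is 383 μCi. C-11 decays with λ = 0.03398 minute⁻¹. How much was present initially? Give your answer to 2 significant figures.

1400 μCi

t½ = ln 2 / λ = 0.69315 / 0.03398 ≈ 20.399 minutes.
Number of half-lives elapsed: n = 37.3/20.399 ≈ 1.8285.
A₀ = A × 2^n = 383 × 2^1.8285 = 383 × 3.5518 ≈ 1360.3 μCi.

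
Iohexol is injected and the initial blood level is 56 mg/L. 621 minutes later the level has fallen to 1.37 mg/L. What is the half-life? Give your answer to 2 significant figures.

A/A₀ = 1.37/56 ≈ 0.024464.
n = log₂(40.876) ≈ 5.3532 half-lives elapsed in 621 minutes.
t½ = 621/5.3532 ≈ 116.01 minutes.

120 minutes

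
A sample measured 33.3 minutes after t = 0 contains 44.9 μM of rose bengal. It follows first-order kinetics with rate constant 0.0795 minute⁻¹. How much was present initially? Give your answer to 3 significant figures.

634 μM

t½ = ln 2 / k = 0.69315 / 0.0795 ≈ 8.7188 minutes.
Number of half-lives elapsed: n = 33.3/8.7188 ≈ 3.8193.
A₀ = A × 2^n = 44.9 × 2^3.8193 = 44.9 × 14.117 ≈ 633.83 μM.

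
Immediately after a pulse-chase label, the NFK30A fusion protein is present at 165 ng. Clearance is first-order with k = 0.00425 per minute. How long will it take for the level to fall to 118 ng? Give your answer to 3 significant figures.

t½ = ln 2 / k = 0.69315 / 0.00425 ≈ 163.09 minutes.
Fraction remaining = 118/165 ≈ 0.71515.
n = log₂(165/118) = ln(1.3983)/ln 2 ≈ 0.48368 half-lives.
t = n × t½ = 0.48368 × 163.09 ≈ 78.885 minutes.

78.9 minutes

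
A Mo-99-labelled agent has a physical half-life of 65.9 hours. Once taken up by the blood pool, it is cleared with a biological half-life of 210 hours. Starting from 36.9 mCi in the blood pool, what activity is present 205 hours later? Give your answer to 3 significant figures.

1/t_eff = 1/t_phys + 1/t_biol = 1/65.9 + 1/210 = 0.019936 per hour.
t_eff = 65.9 × 210 / (65.9 + 210) ≈ 50.159 hours.
Remaining = 36.9 × (1/2)^(205/50.159) = 36.9 × (1/2)^4.087 ≈ 2.1713 mCi.

2.17 mCi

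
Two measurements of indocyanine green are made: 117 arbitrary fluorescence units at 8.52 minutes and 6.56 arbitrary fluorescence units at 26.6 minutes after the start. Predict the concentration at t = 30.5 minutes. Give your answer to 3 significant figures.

Over Δt = 26.6 − 8.52 = 18.08 minutes, the level fell by a factor of 117/6.56 ≈ 17.835.
n = log₂(17.835) ≈ 4.1567 half-lives, so t½ = 18.08/4.1567 ≈ 4.3496 minutes.
From t = 26.6 to t = 30.5: 6.56 × (1/2)^((30.5−26.6)/4.3496) ≈ 3.5236 arbitrary fluorescence units.

3.52 arbitrary fluorescence units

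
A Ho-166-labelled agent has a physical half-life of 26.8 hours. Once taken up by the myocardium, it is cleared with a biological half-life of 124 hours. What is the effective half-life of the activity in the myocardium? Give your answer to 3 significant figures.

1/t_eff = 1/t_phys + 1/t_biol = 1/26.8 + 1/124 = 0.045378 per hour.
t_eff = 26.8 × 124 / (26.8 + 124) ≈ 22.037 hours.

22.0 hours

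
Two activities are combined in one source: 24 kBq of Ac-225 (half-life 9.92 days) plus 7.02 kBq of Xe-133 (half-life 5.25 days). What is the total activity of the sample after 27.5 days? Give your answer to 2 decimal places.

3.70 kBq

Ac-225: 24 × (1/2)^(27.5/9.92) = 24 × (1/2)^2.7722 ≈ 3.5132 kBq.
Xe-133: 7.02 × (1/2)^(27.5/5.25) = 7.02 × (1/2)^5.2381 ≈ 0.186 kBq.
Total = 3.5132 + 0.186 ≈ 3.6992 kBq.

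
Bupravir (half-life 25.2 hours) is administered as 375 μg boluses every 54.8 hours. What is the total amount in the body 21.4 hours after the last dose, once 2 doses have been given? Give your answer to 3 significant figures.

254 μg

The 2 doses were given 76.2, 21.4 hours ago.
Total = 375·(1/2)^(76.2/25.2) + 375·(1/2)^(21.4/25.2)
      = 46.108 + 208.16 ≈ 254.27 μg.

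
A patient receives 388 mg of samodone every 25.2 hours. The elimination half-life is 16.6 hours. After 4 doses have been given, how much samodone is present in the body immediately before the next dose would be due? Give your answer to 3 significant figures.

The 4 doses were given 100.8, 75.6, 50.4, 25.2 hours ago.
Total = 388·(1/2)^(100.8/16.6) + 388·(1/2)^(75.6/16.6) + 388·(1/2)^(50.4/16.6) + 388·(1/2)^(25.2/16.6)
      = 5.7662 + 16.515 + 47.3 + 135.47 ≈ 205.05 mg.

205 mg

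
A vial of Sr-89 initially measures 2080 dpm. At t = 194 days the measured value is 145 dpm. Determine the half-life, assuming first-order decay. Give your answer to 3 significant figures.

A/A₀ = 145/2080 ≈ 0.069712.
n = log₂(14.345) ≈ 3.8425 half-lives elapsed in 194 days.
t½ = 194/3.8425 ≈ 50.489 days.

50.5 days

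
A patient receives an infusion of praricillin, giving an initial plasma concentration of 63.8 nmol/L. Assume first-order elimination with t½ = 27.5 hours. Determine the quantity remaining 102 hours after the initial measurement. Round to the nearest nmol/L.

Number of half-lives: n = 102/27.5 ≈ 3.7091.
Remaining = 63.8 × (1/2)^3.7091 = 63.8 × 0.076463 ≈ 4.8784 nmol/L.

5 nmol/L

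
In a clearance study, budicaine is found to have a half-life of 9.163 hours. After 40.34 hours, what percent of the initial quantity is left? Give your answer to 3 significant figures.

n = 40.34/9.163 ≈ 4.4025 half-lives.
Fraction remaining = (1/2)^4.4025 ≈ 0.047285, i.e. 4.7285%.

4.73%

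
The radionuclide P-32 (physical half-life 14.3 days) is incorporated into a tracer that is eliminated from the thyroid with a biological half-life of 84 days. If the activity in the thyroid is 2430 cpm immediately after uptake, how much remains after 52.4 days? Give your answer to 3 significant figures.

1/t_eff = 1/t_phys + 1/t_biol = 1/14.3 + 1/84 = 0.081835 per day.
t_eff = 14.3 × 84 / (14.3 + 84) ≈ 12.22 days.
Remaining = 2430 × (1/2)^(52.4/12.22) = 2430 × (1/2)^4.2881 ≈ 124.38 cpm.

124 cpm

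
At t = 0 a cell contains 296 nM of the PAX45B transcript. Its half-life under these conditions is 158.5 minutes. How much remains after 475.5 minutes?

37 nM

Elapsed time is 3 half-lives (475.5/158.5).
Each half-life halves the amount: 296 × (1/2)^3 = 296/8 = 37 nM.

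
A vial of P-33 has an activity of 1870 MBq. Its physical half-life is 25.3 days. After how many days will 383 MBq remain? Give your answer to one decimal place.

Fraction remaining = 383/1870 ≈ 0.20481.
n = log₂(1870/383) = ln(4.8825)/ln 2 ≈ 2.2876 half-lives.
t = n × t½ = 2.2876 × 25.3 ≈ 57.877 days.

57.9 days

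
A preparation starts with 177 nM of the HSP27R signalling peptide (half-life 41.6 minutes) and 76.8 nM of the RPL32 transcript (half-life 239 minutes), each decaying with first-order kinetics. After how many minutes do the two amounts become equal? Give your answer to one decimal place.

60.7 minutes

Set 177·(1/2)^(t/41.6) = 76.8·(1/2)^(t/239).
Taking log₂: log₂(177/76.8) = t·(1/41.6 − 1/239).
log₂(2.3047) = 1.2046; 1/41.6 − 1/239 = 0.019854.
t = 1.2046 / 0.019854 ≈ 60.67 minutes.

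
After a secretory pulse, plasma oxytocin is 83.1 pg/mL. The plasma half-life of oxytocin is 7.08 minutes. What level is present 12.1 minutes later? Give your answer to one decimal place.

25.4 pg/mL

Number of half-lives: n = 12.1/7.08 ≈ 1.709.
Remaining = 83.1 × (1/2)^1.709 = 83.1 × 0.30586 ≈ 25.417 pg/mL.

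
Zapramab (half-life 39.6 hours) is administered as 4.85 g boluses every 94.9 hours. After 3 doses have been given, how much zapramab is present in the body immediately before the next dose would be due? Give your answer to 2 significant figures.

The 3 doses were given 284.7, 189.8, 94.9 hours ago.
Total = 4.85·(1/2)^(284.7/39.6) + 4.85·(1/2)^(189.8/39.6) + 4.85·(1/2)^(94.9/39.6)
      = 0.033229 + 0.17495 + 0.92116 ≈ 1.1293 g.

1.1 g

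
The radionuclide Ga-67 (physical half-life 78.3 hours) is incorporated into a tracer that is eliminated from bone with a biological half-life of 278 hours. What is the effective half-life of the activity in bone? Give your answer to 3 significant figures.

61.1 hours

1/t_eff = 1/t_phys + 1/t_biol = 1/78.3 + 1/278 = 0.016369 per hour.
t_eff = 78.3 × 278 / (78.3 + 278) ≈ 61.093 hours.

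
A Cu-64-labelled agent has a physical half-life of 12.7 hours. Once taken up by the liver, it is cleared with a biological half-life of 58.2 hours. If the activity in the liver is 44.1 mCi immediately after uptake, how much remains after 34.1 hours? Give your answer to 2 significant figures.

4.6 mCi

1/t_eff = 1/t_phys + 1/t_biol = 1/12.7 + 1/58.2 = 0.095922 per hour.
t_eff = 12.7 × 58.2 / (12.7 + 58.2) ≈ 10.425 hours.
Remaining = 44.1 × (1/2)^(34.1/10.425) = 44.1 × (1/2)^3.271 ≈ 4.5686 mCi.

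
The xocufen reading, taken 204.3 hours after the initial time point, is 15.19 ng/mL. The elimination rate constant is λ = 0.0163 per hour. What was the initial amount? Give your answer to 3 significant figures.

t½ = ln 2 / λ = 0.69315 / 0.0163 ≈ 42.524 hours.
Number of half-lives elapsed: n = 204.3/42.524 ≈ 4.8043.
A₀ = A × 2^n = 15.19 × 2^4.8043 = 15.19 × 27.941 ≈ 424.42 ng/mL.

424 ng/mL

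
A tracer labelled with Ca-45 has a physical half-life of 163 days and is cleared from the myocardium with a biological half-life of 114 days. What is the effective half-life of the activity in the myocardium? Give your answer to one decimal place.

67.1 days

1/t_eff = 1/t_phys + 1/t_biol = 1/163 + 1/114 = 0.014907 per day.
t_eff = 163 × 114 / (163 + 114) ≈ 67.083 days.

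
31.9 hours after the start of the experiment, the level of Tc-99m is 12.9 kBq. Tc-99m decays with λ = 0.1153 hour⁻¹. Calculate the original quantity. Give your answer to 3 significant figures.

510 kBq

t½ = ln 2 / λ = 0.69315 / 0.1153 ≈ 6.0117 hours.
Number of half-lives elapsed: n = 31.9/6.0117 ≈ 5.3063.
A₀ = A × 2^n = 12.9 × 2^5.3063 = 12.9 × 39.57 ≈ 510.45 kBq.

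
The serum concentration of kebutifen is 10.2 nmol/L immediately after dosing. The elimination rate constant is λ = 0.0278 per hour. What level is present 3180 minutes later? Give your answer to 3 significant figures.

t½ = ln 2 / λ = 0.69315 / 0.0278 ≈ 24.933 hours.
Convert the elapsed time: 3180 minutes = 53 hours.
Number of half-lives: n = 53/24.933 ≈ 2.1257.
Remaining = 10.2 × (1/2)^2.1257 = 10.2 × 0.22915 ≈ 2.3373 nmol/L.

2.34 nmol/L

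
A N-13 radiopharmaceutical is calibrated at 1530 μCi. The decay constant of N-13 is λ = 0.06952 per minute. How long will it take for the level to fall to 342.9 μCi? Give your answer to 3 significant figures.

t½ = ln 2 / λ = 0.69315 / 0.06952 ≈ 9.9705 minutes.
Fraction remaining = 342.9/1530 ≈ 0.22412.
n = log₂(1530/342.9) = ln(4.4619)/ln 2 ≈ 2.1577 half-lives.
t = n × t½ = 2.1577 × 9.9705 ≈ 21.513 minutes.

21.5 minutes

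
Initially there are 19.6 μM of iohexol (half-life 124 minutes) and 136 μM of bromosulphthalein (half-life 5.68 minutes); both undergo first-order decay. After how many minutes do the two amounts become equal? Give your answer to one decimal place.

Set 19.6·(1/2)^(t/124) = 136·(1/2)^(t/5.68).
Taking log₂: log₂(19.6/136) = t·(1/124 − 1/5.68).
log₂(0.14412) = -2.7947; 1/124 − 1/5.68 = -0.16799.
t = -2.7947 / -0.16799 ≈ 16.636 minutes.

16.6 minutes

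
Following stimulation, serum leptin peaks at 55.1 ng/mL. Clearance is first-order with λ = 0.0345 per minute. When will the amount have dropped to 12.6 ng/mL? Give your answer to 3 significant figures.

t½ = ln 2 / λ = 0.69315 / 0.0345 ≈ 20.091 minutes.
Fraction remaining = 12.6/55.1 ≈ 0.22868.
n = log₂(55.1/12.6) = ln(4.373)/ln 2 ≈ 2.1286 half-lives.
t = n × t½ = 2.1286 × 20.091 ≈ 42.767 minutes.

42.8 minutes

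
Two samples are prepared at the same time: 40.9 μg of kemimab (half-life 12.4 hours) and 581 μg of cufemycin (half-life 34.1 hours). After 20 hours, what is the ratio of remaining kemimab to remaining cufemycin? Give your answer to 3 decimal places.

kemimab: 40.9 × (1/2)^(20/12.4) = 40.9 × (1/2)^1.6129 ≈ 13.372 μg.
cufemycin: 581 × (1/2)^(20/34.1) = 581 × (1/2)^0.58651 ≈ 386.92 μg.
Ratio ≈ 13.372 / 386.92 ≈ 0.03456.

0.035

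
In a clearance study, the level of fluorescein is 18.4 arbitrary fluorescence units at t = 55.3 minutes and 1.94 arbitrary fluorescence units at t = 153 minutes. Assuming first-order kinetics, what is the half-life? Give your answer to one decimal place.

Over Δt = 153 − 55.3 = 97.7 minutes, the level fell by a factor of 18.4/1.94 ≈ 9.4845.
n = log₂(9.4845) ≈ 3.2456 half-lives, so t½ = 97.7/3.2456 ≈ 30.103 minutes.

30.1 minutes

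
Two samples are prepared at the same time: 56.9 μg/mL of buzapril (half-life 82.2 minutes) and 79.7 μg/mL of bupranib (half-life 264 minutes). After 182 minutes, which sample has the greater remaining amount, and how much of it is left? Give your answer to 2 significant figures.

bupranib, 49 μg/mL

buzapril: 56.9 × (1/2)^2.2141 ≈ 12.263 μg/mL.
bupranib: 79.7 × (1/2)^0.68939 ≈ 49.423 μg/mL.
Bupranib has more remaining, at ≈ 49.423 μg/mL.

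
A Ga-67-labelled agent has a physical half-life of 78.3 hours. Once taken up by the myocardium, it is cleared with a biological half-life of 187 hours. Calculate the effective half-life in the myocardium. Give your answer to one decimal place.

55.2 hours

1/t_eff = 1/t_phys + 1/t_biol = 1/78.3 + 1/187 = 0.018119 per hour.
t_eff = 78.3 × 187 / (78.3 + 187) ≈ 55.191 hours.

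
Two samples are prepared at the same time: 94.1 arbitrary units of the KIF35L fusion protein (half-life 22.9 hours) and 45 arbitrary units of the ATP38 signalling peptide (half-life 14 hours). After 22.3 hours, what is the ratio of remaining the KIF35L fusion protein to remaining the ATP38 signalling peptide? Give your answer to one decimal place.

KIF35L fusion protein: 94.1 × (1/2)^(22.3/22.9) = 94.1 × (1/2)^0.9738 ≈ 47.912 arbitrary units.
ATP38 signalling peptide: 45 × (1/2)^(22.3/14) = 45 × (1/2)^1.5929 ≈ 14.918 arbitrary units.
Ratio ≈ 47.912 / 14.918 ≈ 3.2117.

3.2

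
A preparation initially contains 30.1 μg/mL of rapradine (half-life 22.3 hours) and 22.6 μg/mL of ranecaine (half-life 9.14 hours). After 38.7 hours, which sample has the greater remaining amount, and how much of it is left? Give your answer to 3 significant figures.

rapradine, 9.04 μg/mL

rapradine: 30.1 × (1/2)^1.7354 ≈ 9.0396 μg/mL.
ranecaine: 22.6 × (1/2)^4.2341 ≈ 1.2009 μg/mL.
Rapradine has more remaining, at ≈ 9.0396 μg/mL.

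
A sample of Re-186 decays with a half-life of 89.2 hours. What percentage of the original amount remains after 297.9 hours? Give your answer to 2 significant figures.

n = 297.9/89.2 ≈ 3.3397 half-lives.
Fraction remaining = (1/2)^3.3397 ≈ 0.098777, i.e. 9.8777%.

9.9%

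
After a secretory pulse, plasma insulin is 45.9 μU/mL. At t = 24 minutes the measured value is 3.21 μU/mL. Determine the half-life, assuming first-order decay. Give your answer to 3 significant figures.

6.25 minutes

A/A₀ = 3.21/45.9 ≈ 0.069935.
n = log₂(14.299) ≈ 3.8378 half-lives elapsed in 24 minutes.
t½ = 24/3.8378 ≈ 6.2535 minutes.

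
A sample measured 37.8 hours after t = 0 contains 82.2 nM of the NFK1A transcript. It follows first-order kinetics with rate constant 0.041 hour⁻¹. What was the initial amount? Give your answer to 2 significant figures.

390 nM

t½ = ln 2 / k = 0.69315 / 0.041 ≈ 16.906 hours.
Number of half-lives elapsed: n = 37.8/16.906 ≈ 2.2359.
A₀ = A × 2^n = 82.2 × 2^2.2359 = 82.2 × 4.7105 ≈ 387.21 nM.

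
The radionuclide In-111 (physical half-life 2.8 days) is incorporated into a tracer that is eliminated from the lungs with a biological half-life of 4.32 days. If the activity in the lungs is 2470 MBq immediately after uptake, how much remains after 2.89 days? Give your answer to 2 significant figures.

760 MBq

1/t_eff = 1/t_phys + 1/t_biol = 1/2.8 + 1/4.32 = 0.58862 per day.
t_eff = 2.8 × 4.32 / (2.8 + 4.32) ≈ 1.6989 days.
Remaining = 2470 × (1/2)^(2.89/1.6989) = 2470 × (1/2)^1.7011 ≈ 759.64 MBq.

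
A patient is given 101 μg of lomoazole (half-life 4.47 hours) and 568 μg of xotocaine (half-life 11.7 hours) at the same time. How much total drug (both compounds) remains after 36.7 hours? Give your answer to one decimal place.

64.9 μg

lomoazole: 101 × (1/2)^(36.7/4.47) = 101 × (1/2)^8.2103 ≈ 0.34102 μg.
xotocaine: 568 × (1/2)^(36.7/11.7) = 568 × (1/2)^3.1368 ≈ 64.579 μg.
Total = 0.34102 + 64.579 ≈ 64.92 μg.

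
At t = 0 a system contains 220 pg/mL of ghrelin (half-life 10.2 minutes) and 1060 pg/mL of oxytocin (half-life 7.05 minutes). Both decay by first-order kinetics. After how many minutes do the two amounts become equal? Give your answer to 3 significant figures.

Set 220·(1/2)^(t/10.2) = 1060·(1/2)^(t/7.05).
Taking log₂: log₂(220/1060) = t·(1/10.2 − 1/7.05).
log₂(0.20755) = -2.2685; 1/10.2 − 1/7.05 = -0.043805.
t = -2.2685 / -0.043805 ≈ 51.786 minutes.

51.8 minutes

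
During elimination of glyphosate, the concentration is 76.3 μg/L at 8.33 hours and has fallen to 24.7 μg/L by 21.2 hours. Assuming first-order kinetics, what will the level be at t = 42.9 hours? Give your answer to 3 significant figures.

3.69 μg/L

Over Δt = 21.2 − 8.33 = 12.87 hours, the level fell by a factor of 76.3/24.7 ≈ 3.0891.
n = log₂(3.0891) ≈ 1.6272 half-lives, so t½ = 12.87/1.6272 ≈ 7.9094 hours.
From t = 21.2 to t = 42.9: 24.7 × (1/2)^((42.9−21.2)/7.9094) ≈ 3.6881 μg/L.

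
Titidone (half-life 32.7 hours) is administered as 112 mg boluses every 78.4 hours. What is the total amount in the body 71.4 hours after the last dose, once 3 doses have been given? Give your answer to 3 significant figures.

The 3 doses were given 228.2, 149.8, 71.4 hours ago.
Total = 112·(1/2)^(228.2/32.7) + 112·(1/2)^(149.8/32.7) + 112·(1/2)^(71.4/32.7)
      = 0.88808 + 4.6794 + 24.656 ≈ 30.223 mg.

30.2 mg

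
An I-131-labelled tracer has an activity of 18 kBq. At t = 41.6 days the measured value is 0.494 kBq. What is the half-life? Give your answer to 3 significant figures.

8.02 days

A/A₀ = 0.494/18 ≈ 0.027444.
n = log₂(36.437) ≈ 5.1873 half-lives elapsed in 41.6 days.
t½ = 41.6/5.1873 ≈ 8.0195 days.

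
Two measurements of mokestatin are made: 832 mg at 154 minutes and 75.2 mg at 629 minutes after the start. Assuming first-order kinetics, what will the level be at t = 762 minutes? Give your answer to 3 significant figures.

38.4 mg

Over Δt = 629 − 154 = 475 minutes, the level fell by a factor of 832/75.2 ≈ 11.064.
n = log₂(11.064) ≈ 3.4678 half-lives, so t½ = 475/3.4678 ≈ 136.98 minutes.
From t = 629 to t = 762: 75.2 × (1/2)^((762−629)/136.98) ≈ 38.364 mg.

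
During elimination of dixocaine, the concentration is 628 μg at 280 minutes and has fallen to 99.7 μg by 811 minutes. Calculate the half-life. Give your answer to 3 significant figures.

200 minutes

Over Δt = 811 − 280 = 531 minutes, the level fell by a factor of 628/99.7 ≈ 6.2989.
n = log₂(6.2989) ≈ 2.6551 half-lives, so t½ = 531/2.6551 ≈ 199.99 minutes.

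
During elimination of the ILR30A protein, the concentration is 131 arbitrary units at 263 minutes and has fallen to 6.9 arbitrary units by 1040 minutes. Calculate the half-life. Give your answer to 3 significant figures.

183 minutes

Over Δt = 1040 − 263 = 777 minutes, the level fell by a factor of 131/6.9 ≈ 18.986.
n = log₂(18.986) ≈ 4.2468 half-lives, so t½ = 777/4.2468 ≈ 182.96 minutes.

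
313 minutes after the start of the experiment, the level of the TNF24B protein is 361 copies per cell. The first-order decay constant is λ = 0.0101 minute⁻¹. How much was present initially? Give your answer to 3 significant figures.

t½ = ln 2 / λ = 0.69315 / 0.0101 ≈ 68.628 minutes.
Number of half-lives elapsed: n = 313/68.628 ≈ 4.5608.
A₀ = A × 2^n = 361 × 2^4.5608 = 361 × 23.601 ≈ 8520.1 copies per cell.

8520 copies per cell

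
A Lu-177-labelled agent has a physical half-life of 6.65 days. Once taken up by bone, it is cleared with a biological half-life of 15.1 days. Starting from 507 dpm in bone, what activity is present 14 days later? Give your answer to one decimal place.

1/t_eff = 1/t_phys + 1/t_biol = 1/6.65 + 1/15.1 = 0.2166 per day.
t_eff = 6.65 × 15.1 / (6.65 + 15.1) ≈ 4.6168 days.
Remaining = 507 × (1/2)^(14/4.6168) = 507 × (1/2)^3.0324 ≈ 61.967 dpm.

62.0 dpm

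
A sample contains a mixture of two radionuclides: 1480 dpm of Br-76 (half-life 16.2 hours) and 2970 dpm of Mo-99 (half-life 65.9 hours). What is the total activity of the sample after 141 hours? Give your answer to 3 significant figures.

678 dpm

Br-76: 1480 × (1/2)^(141/16.2) = 1480 × (1/2)^8.7037 ≈ 3.5497 dpm.
Mo-99: 2970 × (1/2)^(141/65.9) = 2970 × (1/2)^2.1396 ≈ 674.02 dpm.
Total = 3.5497 + 674.02 ≈ 677.57 dpm.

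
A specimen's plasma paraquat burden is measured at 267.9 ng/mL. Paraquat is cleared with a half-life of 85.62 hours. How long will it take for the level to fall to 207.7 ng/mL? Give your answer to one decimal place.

Fraction remaining = 207.7/267.9 ≈ 0.77529.
n = log₂(267.9/207.7) = ln(1.2898)/ln 2 ≈ 0.36719 half-lives.
t = n × t½ = 0.36719 × 85.62 ≈ 31.439 hours.

31.4 hours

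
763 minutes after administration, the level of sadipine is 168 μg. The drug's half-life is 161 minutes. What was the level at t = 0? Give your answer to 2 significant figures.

Number of half-lives elapsed: n = 763/161 ≈ 4.7391.
A₀ = A × 2^n = 168 × 2^4.7391 = 168 × 26.707 ≈ 4486.7 μg.

4500 μg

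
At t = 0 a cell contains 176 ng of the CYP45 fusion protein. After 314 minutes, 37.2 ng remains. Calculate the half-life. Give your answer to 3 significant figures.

A/A₀ = 37.2/176 ≈ 0.21136.
n = log₂(4.7312) ≈ 2.2422 half-lives elapsed in 314 minutes.
t½ = 314/2.2422 ≈ 140.04 minutes.

140 minutes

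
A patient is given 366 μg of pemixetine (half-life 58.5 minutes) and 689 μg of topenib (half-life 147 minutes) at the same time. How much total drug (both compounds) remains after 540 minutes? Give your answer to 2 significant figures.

pemixetine: 366 × (1/2)^(540/58.5) = 366 × (1/2)^9.2308 ≈ 0.60918 μg.
topenib: 689 × (1/2)^(540/147) = 689 × (1/2)^3.6735 ≈ 54 μg.
Total = 0.60918 + 54 ≈ 54.609 μg.

55 μg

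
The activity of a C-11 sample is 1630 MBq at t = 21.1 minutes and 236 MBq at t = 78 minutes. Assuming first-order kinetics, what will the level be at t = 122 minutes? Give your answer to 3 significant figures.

53.0 MBq

Over Δt = 78 − 21.1 = 56.9 minutes, the level fell by a factor of 1630/236 ≈ 6.9068.
n = log₂(6.9068) ≈ 2.788 half-lives, so t½ = 56.9/2.788 ≈ 20.409 minutes.
From t = 78 to t = 122: 236 × (1/2)^((122−78)/20.409) ≈ 52.956 MBq.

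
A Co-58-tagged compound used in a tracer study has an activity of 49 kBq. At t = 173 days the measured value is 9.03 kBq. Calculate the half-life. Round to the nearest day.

A/A₀ = 9.03/49 ≈ 0.18429.
n = log₂(5.4264) ≈ 2.44 half-lives elapsed in 173 days.
t½ = 173/2.44 ≈ 70.902 days.

71 days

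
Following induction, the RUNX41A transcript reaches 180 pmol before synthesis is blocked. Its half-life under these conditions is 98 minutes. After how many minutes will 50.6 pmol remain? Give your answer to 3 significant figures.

179 minutes

Fraction remaining = 50.6/180 ≈ 0.28111.
n = log₂(180/50.6) = ln(3.5573)/ln 2 ≈ 1.8308 half-lives.
t = n × t½ = 1.8308 × 98 ≈ 179.42 minutes.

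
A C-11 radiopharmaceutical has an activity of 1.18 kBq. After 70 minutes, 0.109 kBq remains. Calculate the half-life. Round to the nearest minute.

20 minutes

A/A₀ = 0.109/1.18 ≈ 0.092373.
n = log₂(10.826) ≈ 3.4364 half-lives elapsed in 70 minutes.
t½ = 70/3.4364 ≈ 20.37 minutes.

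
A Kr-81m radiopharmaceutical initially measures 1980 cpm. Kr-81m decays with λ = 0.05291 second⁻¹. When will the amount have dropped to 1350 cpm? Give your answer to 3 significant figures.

7.24 seconds

t½ = ln 2 / λ = 0.69315 / 0.05291 ≈ 13.1 seconds.
Fraction remaining = 1350/1980 ≈ 0.68182.
n = log₂(1980/1350) = ln(1.4667)/ln 2 ≈ 0.55254 half-lives.
t = n × t½ = 0.55254 × 13.1 ≈ 7.2386 seconds.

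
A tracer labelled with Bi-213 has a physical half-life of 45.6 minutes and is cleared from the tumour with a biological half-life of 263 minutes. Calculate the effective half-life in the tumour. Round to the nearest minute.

1/t_eff = 1/t_phys + 1/t_biol = 1/45.6 + 1/263 = 0.025732 per minute.
t_eff = 45.6 × 263 / (45.6 + 263) ≈ 38.862 minutes.

39 minutes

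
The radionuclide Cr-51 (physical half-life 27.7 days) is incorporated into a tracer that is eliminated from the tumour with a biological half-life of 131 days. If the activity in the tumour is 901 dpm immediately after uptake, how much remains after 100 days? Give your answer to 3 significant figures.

1/t_eff = 1/t_phys + 1/t_biol = 1/27.7 + 1/131 = 0.043735 per day.
t_eff = 27.7 × 131 / (27.7 + 131) ≈ 22.865 days.
Remaining = 901 × (1/2)^(100/22.865) = 901 × (1/2)^4.3735 ≈ 43.469 dpm.

43.5 dpm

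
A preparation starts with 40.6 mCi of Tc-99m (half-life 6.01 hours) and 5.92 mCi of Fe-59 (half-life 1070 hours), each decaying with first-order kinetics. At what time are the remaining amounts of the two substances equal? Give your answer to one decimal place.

Set 40.6·(1/2)^(t/6.01) = 5.92·(1/2)^(t/1070).
Taking log₂: log₂(40.6/5.92) = t·(1/6.01 − 1/1070).
log₂(6.8581) = 2.7778; 1/6.01 − 1/1070 = 0.16545.
t = 2.7778 / 0.16545 ≈ 16.789 hours.

16.8 hours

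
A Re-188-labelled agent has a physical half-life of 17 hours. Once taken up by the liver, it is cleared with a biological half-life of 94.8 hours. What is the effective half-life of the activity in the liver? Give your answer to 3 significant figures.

1/t_eff = 1/t_phys + 1/t_biol = 1/17 + 1/94.8 = 0.069372 per hour.
t_eff = 17 × 94.8 / (17 + 94.8) ≈ 14.415 hours.

14.4 hours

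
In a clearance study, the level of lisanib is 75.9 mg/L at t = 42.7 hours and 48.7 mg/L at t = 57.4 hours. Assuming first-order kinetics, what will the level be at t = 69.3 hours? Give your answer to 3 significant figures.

34.0 mg/L

Over Δt = 57.4 − 42.7 = 14.7 hours, the level fell by a factor of 75.9/48.7 ≈ 1.5585.
n = log₂(1.5585) ≈ 0.64018 half-lives, so t½ = 14.7/0.64018 ≈ 22.962 hours.
From t = 57.4 to t = 69.3: 48.7 × (1/2)^((69.3−57.4)/22.962) ≈ 34.003 mg/L.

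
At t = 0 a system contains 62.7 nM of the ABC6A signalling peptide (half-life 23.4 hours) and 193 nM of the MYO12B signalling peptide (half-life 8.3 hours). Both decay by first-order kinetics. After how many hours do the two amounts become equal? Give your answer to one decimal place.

Set 62.7·(1/2)^(t/23.4) = 193·(1/2)^(t/8.3).
Taking log₂: log₂(62.7/193) = t·(1/23.4 − 1/8.3).
log₂(0.32487) = -1.6221; 1/23.4 − 1/8.3 = -0.077747.
t = -1.6221 / -0.077747 ≈ 20.863 hours.

20.9 hours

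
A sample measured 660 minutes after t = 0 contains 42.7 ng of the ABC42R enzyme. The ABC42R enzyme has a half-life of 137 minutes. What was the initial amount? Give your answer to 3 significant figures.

1200 ng

Number of half-lives elapsed: n = 660/137 ≈ 4.8175.
A₀ = A × 2^n = 42.7 × 2^4.8175 = 42.7 × 28.198 ≈ 1204.1 ng.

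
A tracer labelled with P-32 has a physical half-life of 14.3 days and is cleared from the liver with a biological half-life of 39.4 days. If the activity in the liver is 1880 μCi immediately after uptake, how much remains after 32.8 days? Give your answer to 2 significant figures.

1/t_eff = 1/t_phys + 1/t_biol = 1/14.3 + 1/39.4 = 0.095311 per day.
t_eff = 14.3 × 39.4 / (14.3 + 39.4) ≈ 10.492 days.
Remaining = 1880 × (1/2)^(32.8/10.492) = 1880 × (1/2)^3.1262 ≈ 215.32 μCi.

220 μCi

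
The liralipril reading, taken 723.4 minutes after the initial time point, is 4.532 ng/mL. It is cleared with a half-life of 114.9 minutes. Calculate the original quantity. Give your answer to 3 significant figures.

356 ng/mL

Number of half-lives elapsed: n = 723.4/114.9 ≈ 6.2959.
A₀ = A × 2^n = 4.532 × 2^6.2959 = 4.532 × 78.57 ≈ 356.08 ng/mL.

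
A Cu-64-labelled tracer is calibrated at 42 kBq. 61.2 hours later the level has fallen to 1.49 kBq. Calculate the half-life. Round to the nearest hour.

13 hours

A/A₀ = 1.49/42 ≈ 0.035476.
n = log₂(28.188) ≈ 4.817 half-lives elapsed in 61.2 hours.
t½ = 61.2/4.817 ≈ 12.705 hours.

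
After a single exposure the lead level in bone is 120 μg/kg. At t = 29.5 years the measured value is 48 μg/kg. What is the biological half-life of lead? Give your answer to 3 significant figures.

22.3 years

A/A₀ = 48/120 ≈ 0.4.
n = log₂(2.5) ≈ 1.3219 half-lives elapsed in 29.5 years.
t½ = 29.5/1.3219 ≈ 22.316 years.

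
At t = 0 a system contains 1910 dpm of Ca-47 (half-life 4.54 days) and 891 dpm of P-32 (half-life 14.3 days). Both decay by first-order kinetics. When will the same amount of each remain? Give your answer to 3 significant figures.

Set 1910·(1/2)^(t/4.54) = 891·(1/2)^(t/14.3).
Taking log₂: log₂(1910/891) = t·(1/4.54 − 1/14.3).
log₂(2.1437) = 1.1001; 1/4.54 − 1/14.3 = 0.15033.
t = 1.1001 / 0.15033 ≈ 7.3175 days.

7.32 days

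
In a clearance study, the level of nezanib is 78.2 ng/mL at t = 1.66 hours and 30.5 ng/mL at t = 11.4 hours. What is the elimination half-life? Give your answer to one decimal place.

Over Δt = 11.4 − 1.66 = 9.74 hours, the level fell by a factor of 78.2/30.5 ≈ 2.5639.
n = log₂(2.5639) ≈ 1.3584 half-lives, so t½ = 9.74/1.3584 ≈ 7.1704 hours.

7.2 hours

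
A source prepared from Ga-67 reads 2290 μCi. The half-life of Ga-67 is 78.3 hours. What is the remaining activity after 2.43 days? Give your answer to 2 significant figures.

Convert the elapsed time: 2.43 days = 58.32 hours.
Number of half-lives: n = 58.32/78.3 ≈ 0.74483.
Remaining = 2290 × (1/2)^0.74483 = 2290 × 0.59674 ≈ 1366.5 μCi.

1400 μCi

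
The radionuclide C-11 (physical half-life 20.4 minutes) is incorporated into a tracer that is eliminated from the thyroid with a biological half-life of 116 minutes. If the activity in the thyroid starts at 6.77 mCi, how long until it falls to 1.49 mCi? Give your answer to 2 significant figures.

38 minutes

1/t_eff = 1/t_phys + 1/t_biol = 1/20.4 + 1/116 = 0.05764 per minute.
t_eff = 20.4 × 116 / (20.4 + 116) ≈ 17.349 minutes.
n = log₂(6.77/1.49) ≈ 2.1838; t = 2.1838 × 17.349 ≈ 37.887 minutes.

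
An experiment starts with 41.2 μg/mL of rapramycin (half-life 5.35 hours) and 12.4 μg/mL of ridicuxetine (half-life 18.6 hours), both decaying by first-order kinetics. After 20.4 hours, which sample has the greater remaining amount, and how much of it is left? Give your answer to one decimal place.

rapramycin: 41.2 × (1/2)^3.8131 ≈ 2.9312 μg/mL.
ridicuxetine: 12.4 × (1/2)^1.0968 ≈ 5.7978 μg/mL.
Ridicuxetine has more remaining, at ≈ 5.7978 μg/mL.

ridicuxetine, 5.8 μg/mL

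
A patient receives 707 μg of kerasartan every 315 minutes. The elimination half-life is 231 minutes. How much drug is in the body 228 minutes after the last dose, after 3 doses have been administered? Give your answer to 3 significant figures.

The 3 doses were given 858, 543, 228 minutes ago.
Total = 707·(1/2)^(858/231) + 707·(1/2)^(543/231) + 707·(1/2)^(228/231)
      = 53.865 + 138.61 + 356.7 ≈ 549.17 μg.

549 μg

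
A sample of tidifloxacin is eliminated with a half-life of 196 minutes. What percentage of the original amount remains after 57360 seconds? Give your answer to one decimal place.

3.4%

57360 seconds = 956 minutes.
n = 956/196 ≈ 4.8776 half-lives.
Fraction remaining = (1/2)^4.8776 ≈ 0.034018, i.e. 3.4018%.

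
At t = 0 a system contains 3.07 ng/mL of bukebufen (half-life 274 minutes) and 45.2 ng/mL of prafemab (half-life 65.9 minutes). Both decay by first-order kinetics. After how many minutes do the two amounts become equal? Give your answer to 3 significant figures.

Set 3.07·(1/2)^(t/274) = 45.2·(1/2)^(t/65.9).
Taking log₂: log₂(3.07/45.2) = t·(1/274 − 1/65.9).
log₂(0.06792) = -3.88; 1/274 − 1/65.9 = -0.011525.
t = -3.88 / -0.011525 ≈ 336.66 minutes.

337 minutes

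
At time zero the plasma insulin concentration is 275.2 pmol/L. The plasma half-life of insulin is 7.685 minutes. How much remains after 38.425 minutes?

8.6 pmol/L

Elapsed time is 5 half-lives (38.425/7.685).
Each half-life halves the amount: 275.2 × (1/2)^5 = 275.2/32 = 8.6 pmol/L.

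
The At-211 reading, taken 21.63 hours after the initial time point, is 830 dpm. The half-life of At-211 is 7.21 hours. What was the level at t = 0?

Number of half-lives elapsed: n = 21.63/7.21 ≈ 3.
A₀ = A × 2^n = 830 × 2^3 = 830 × 8 ≈ 6640 dpm.

6640 dpm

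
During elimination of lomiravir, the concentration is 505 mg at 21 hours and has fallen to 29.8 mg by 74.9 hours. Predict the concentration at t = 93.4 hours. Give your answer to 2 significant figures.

Over Δt = 74.9 − 21 = 53.9 hours, the level fell by a factor of 505/29.8 ≈ 16.946.
n = log₂(16.946) ≈ 4.0829 half-lives, so t½ = 53.9/4.0829 ≈ 13.201 hours.
From t = 74.9 to t = 93.4: 29.8 × (1/2)^((93.4−74.9)/13.201) ≈ 11.281 mg.

11 mg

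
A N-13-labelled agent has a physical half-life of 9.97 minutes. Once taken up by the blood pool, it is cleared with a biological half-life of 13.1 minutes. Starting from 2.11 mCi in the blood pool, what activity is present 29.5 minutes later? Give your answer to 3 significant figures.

1/t_eff = 1/t_phys + 1/t_biol = 1/9.97 + 1/13.1 = 0.17664 per minute.
t_eff = 9.97 × 13.1 / (9.97 + 13.1) ≈ 5.6613 minutes.
Remaining = 2.11 × (1/2)^(29.5/5.6613) = 2.11 × (1/2)^5.2108 ≈ 0.056974 mCi.

0.0570 mCi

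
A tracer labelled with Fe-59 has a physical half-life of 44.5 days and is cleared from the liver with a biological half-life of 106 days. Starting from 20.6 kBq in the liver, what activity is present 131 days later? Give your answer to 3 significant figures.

1.14 kBq

1/t_eff = 1/t_phys + 1/t_biol = 1/44.5 + 1/106 = 0.031906 per day.
t_eff = 44.5 × 106 / (44.5 + 106) ≈ 31.342 days.
Remaining = 20.6 × (1/2)^(131/31.342) = 20.6 × (1/2)^4.1797 ≈ 1.1367 kBq.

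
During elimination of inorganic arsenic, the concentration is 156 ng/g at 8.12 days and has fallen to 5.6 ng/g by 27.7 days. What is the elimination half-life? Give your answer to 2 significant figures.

Over Δt = 27.7 − 8.12 = 19.58 days, the level fell by a factor of 156/5.6 ≈ 27.857.
n = log₂(27.857) ≈ 4.8 half-lives, so t½ = 19.58/4.8 ≈ 4.0792 days.

4.1 days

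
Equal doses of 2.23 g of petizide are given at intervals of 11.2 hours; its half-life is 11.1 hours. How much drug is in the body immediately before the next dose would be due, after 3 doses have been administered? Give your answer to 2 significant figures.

1.9 g

The 3 doses were given 33.6, 22.4, 11.2 hours ago.
Total = 2.23·(1/2)^(33.6/11.1) + 2.23·(1/2)^(22.4/11.1) + 2.23·(1/2)^(11.2/11.1)
      = 0.27358 + 0.55058 + 1.1081 ≈ 1.9322 g.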